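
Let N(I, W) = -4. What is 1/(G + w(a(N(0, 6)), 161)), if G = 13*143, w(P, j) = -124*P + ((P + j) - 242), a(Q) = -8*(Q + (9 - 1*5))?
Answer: 1/1778 ≈ 0.00056243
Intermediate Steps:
a(Q) = -32 - 8*Q (a(Q) = -8*(Q + (9 - 5)) = -8*(Q + 4) = -8*(4 + Q) = -32 - 8*Q)
w(P, j) = -242 + j - 123*P (w(P, j) = -124*P + (-242 + P + j) = -242 + j - 123*P)
G = 1859
1/(G + w(a(N(0, 6)), 161)) = 1/(1859 + (-242 + 161 - 123*(-32 - 8*(-4)))) = 1/(1859 + (-242 + 161 - 123*(-32 + 32))) = 1/(1859 + (-242 + 161 - 123*0)) = 1/(1859 + (-242 + 161 + 0)) = 1/(1859 - 81) = 1/1778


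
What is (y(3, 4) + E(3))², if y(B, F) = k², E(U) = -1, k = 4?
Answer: 225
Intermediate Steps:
y(B, F) = 16 (y(B, F) = 4² = 16)
(y(3, 4) + E(3))² = (16 - 1)² = 15² = 225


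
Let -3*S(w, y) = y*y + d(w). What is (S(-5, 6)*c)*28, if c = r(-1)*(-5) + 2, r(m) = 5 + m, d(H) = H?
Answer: 5208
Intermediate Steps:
S(w, y) = -w/3 - y²/3 (S(w, y) = -(y*y + w)/3 = -(y² + w)/3 = -(w + y²)/3 = -w/3 - y²/3)
c = -18 (c = (5 - 1)*(-5) + 2 = 4*(-5) + 2 = -20 + 2 = -18)
(S(-5, 6)*c)*28 = ((-⅓*(-5) - ⅓*6²)*(-18))*28 = ((5/3 - ⅓*36)*(-18))*28 = ((5/3 - 12)*(-18))*28 = -31/3*(-18)*28 = 186*28 = 5208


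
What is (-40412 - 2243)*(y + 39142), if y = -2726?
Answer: -1553324480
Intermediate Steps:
(-40412 - 2243)*(y + 39142) = (-40412 - 2243)*(-2726 + 39142) = -42655*36416 = -1553324480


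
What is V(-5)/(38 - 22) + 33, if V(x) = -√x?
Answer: 33 - I*√5/16 ≈ 33.0 - 0.13975*I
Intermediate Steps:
V(-5)/(38 - 22) + 33 = (-√(-5))/(38 - 22) + 33 = (-I*√5)/16 + 33 = -I*√5/16 + 33 = 33 - I*√5/16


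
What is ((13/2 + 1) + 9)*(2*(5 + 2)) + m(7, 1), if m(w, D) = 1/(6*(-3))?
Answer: 4157/18 ≈ 230.94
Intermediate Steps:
m(w, D) = -1/18 (m(w, D) = 1/(-18) = -1/18)
((13/2 + 1) + 9)*(2*(5 + 2)) + m(7, 1) = ((13/2 + 1) + 9)*(2*(5 + 2)) - 1/18 = ((13*(½) + 1) + 9)*(2*7) - 1/18 = ((13/2 + 1) + 9)*14 - 1/18 = (15/2 + 9)*14 - 1/18 = (33/2)*14 - 1/18 = 231 - 1/18 = 4157/18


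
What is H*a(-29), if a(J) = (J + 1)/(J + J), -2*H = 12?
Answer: -84/29 ≈ -2.8966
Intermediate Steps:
H = -6 (H = -1/2*12 = -6)
a(J) = (1 + J)/(2*J) (a(J) = (1 + J)/((2*J)) = (1 + J)*(1/(2*J)) = (1 + J)/(2*J))
H*a(-29) = -3*(1 - 29)/(-29) = -3*(-1)*(-28)/29 = -6*14/29 = -84/29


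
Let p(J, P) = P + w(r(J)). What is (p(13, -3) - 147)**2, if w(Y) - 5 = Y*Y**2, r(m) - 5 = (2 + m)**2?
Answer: 148032360591025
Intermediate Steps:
r(m) = 5 + (2 + m)**2
w(Y) = 5 + Y**3 (w(Y) = 5 + Y*Y**2 = 5 + Y**3)
p(J, P) = 5 + P + (5 + (2 + J)**2)**3 (p(J, P) = P + (5 + (5 + (2 + J)**2)**3) = 5 + P + (5 + (2 + J)**2)**3)
(p(13, -3) - 147)**2 = ((5 - 3 + (5 + (2 + 13)**2)**3) - 147)**2 = ((5 - 3 + (5 + 15**2)**3) - 147)**2 = ((5 - 3 + (5 + 225)**3) - 147)**2 = ((5 - 3 + 230**3) - 147)**2 = ((5 - 3 + 12167000) - 147)**2 = (12167002 - 147)**2 = 12166855**2 = 148032360591025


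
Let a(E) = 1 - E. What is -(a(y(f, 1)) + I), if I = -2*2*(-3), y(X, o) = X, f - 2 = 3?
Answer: -8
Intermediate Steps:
f = 5 (f = 2 + 3 = 5)
I = 12 (I = -4*(-3) = 12)
-(a(y(f, 1)) + I) = -((1 - 1*5) + 12) = -((1 - 5) + 12) = -(-4 + 12) = -1*8 = -8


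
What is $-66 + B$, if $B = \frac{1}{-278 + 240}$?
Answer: $- \frac{2509}{38} \approx -66.026$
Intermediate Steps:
$B = - \frac{1}{38}$ ($B = \frac{1}{-38} = - \frac{1}{38} \approx -0.026316$)
$-66 + B = -66 - \frac{1}{38} = - \frac{2509}{38}$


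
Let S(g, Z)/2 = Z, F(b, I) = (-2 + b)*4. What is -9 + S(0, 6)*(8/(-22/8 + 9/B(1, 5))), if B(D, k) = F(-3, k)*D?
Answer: -39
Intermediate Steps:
F(b, I) = -8 + 4*b
B(D, k) = -20*D (B(D, k) = (-8 + 4*(-3))*D = (-8 - 12)*D = -20*D)
S(g, Z) = 2*Z
-9 + S(0, 6)*(8/(-22/8 + 9/B(1, 5))) = -9 + (2*6)*(8/(-22/8 + 9/((-20*1)))) = -9 + 12*(8/(-22*1/8 + 9/(-20))) = -9 + 12*(8/(-11/4 + 9*(-1/20))) = -9 + 12*(8/(-11/4 - 9/20)) = -9 + 12*(8/(-16/5)) = -9 + 12*(8*(-5/16)) = -9 + 12*(-5/2) = -9 - 30 = -39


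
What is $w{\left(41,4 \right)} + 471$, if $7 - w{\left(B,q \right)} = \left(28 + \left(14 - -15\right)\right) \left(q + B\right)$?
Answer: $-2087$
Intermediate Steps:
$w{\left(B,q \right)} = 7 - 57 B - 57 q$ ($w{\left(B,q \right)} = 7 - \left(28 + \left(14 - -15\right)\right) \left(q + B\right) = 7 - \left(28 + \left(14 + 15\right)\right) \left(B + q\right) = 7 - \left(28 + 29\right) \left(B + q\right) = 7 - 57 \left(B + q\right) = 7 - \left(57 B + 57 q\right) = 7 - 57 B - 57 q$)
$w{\left(41,4 \right)} + 471 = \left(7 - 2337 - 228\right) + 471 = -2558 + 471 = -2087$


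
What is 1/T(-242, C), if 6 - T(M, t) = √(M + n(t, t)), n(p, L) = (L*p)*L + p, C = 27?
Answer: -3/9716 - √4867/9716 ≈ -0.0074891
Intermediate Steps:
n(p, L) = p + p*L² (n(p, L) = p*L² + p = p + p*L²)
T(M, t) = 6 - √(M + t*(1 + t²))
1/T(-242, C) = 1/(6 - √(-242 + 27 + 27³)) = 1/(6 - √(-242 + 27 + 19683)) = 1/(6 - √19468) = 1/(6 - 2*√4867)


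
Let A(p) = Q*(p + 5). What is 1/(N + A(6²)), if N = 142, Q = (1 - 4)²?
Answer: 1/511 ≈ 0.0019569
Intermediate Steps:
Q = 9 (Q = (-3)² = 9)
A(p) = 45 + 9*p (A(p) = 9*(p + 5) = 9*(5 + p) = 45 + 9*p)
1/(N + A(6²)) = 1/(142 + (45 + 9*6²)) = 1/(142 + (45 + 9*36)) = 1/(142 + (45 + 324)) = 1/(142 + 369) = 1/511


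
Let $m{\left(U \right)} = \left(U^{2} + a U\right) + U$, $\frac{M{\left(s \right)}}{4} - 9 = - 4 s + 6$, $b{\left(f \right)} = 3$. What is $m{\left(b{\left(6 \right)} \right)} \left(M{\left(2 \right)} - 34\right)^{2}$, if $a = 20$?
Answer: $2592$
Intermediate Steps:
$M{\left(s \right)} = 60 - 16 s$ ($M{\left(s \right)} = 36 + 4 \left(- 4 s + 6\right) = 36 + 4 \left(6 - 4 s\right) = 36 - \left(-24 + 16 s\right) = 60 - 16 s$)
$m{\left(U \right)} = U^{2} + 21 U$ ($m{\left(U \right)} = \left(U^{2} + 20 U\right) + U = U^{2} + 21 U$)
$m{\left(b{\left(6 \right)} \right)} \left(M{\left(2 \right)} - 34\right)^{2} = 3 \left(21 + 3\right) \left(\left(60 - 32\right) - 34\right)^{2} = 3 \cdot 24 \left(\left(60 - 32\right) - 34\right)^{2} = 72 \left(28 - 34\right)^{2} = 72 \left(-6\right)^{2} = 72 \cdot 36 = 2592$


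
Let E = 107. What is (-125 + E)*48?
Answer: -864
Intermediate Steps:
(-125 + E)*48 = (-125 + 107)*48 = -18*48 = -864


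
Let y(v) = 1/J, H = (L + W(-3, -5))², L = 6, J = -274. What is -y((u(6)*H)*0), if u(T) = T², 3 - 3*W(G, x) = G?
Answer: 1/274 ≈ 0.0036496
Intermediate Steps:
W(G, x) = 1 - G/3
H = 64 (H = (6 + (1 - ⅓*(-3)))² = (6 + (1 + 1))² = (6 + 2)² = 8² = 64)
y(v) = -1/274 (y(v) = 1/(-274) = -1/274)
-y((u(6)*H)*0) = -1*(-1/274) = 1/274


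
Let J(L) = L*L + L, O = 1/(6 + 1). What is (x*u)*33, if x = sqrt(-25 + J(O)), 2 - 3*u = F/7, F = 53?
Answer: -429*I*sqrt(1217)/49 ≈ -305.43*I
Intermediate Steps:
O = 1/7 ≈ 0.14286
J(L) = L + L**2 (J(L) = L**2 + L = L + L**2)
u = -13/7 (u = 2/3 - 53/(3*7) = 2/3 - 1/3*53/7 = 2/3 - 53/21 = -13/7 ≈ -1.8571)
x = I*sqrt(1217)/7 (x = sqrt(-25 + (1 + 1/7)/7) = sqrt(-25 + (1/7)*(8/7)) = sqrt(-25 + 8/49) = sqrt(-1217/49) = I*sqrt(1217)/7 ≈ 4.9837*I)
(x*u)*33 = ((I*sqrt(1217)/7)*(-13/7))*33 = -13*I*sqrt(1217)/49*33 = -429*I*sqrt(1217)/49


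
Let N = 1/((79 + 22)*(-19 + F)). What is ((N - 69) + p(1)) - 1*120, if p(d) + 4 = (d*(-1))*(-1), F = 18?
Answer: -19393/101 ≈ -192.01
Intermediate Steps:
p(d) = -4 + d (p(d) = -4 + (d*(-1))*(-1) = -4 - d*(-1) = -4 + d)
N = -1/101 (N = 1/((79 + 22)*(-19 + 18)) = 1/(101*(-1)) = 1/(-101) = -1/101 ≈ -0.0099010)
((N - 69) + p(1)) - 1*120 = ((-1/101 - 69) + (-4 + 1)) - 1*120 = (-6970/101 - 3) - 120 = -7273/101 - 120 = -19393/101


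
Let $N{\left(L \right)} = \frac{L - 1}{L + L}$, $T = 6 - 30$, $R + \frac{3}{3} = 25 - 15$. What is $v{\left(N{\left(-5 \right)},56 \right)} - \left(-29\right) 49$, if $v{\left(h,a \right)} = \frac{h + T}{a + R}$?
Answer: $\frac{35516}{25} \approx 1420.6$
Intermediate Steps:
$R = 9$ ($R = -1 + \left(25 - 15\right) = -1 + 10 = 9$)
$T = -24$ ($T = 6 - 30 = -24$)
$N{\left(L \right)} = \frac{-1 + L}{2 L}$
$v{\left(h,a \right)} = \frac{-24 + h}{9 + a}$ ($v{\left(h,a \right)} = \frac{h - 24}{a + 9} = \frac{-24 + h}{9 + a}$)
$v{\left(N{\left(-5 \right)},56 \right)} - \left(-29\right) 49 = \frac{-24 + \frac{-1 - 5}{2 \left(-5\right)}}{9 + 56} - \left(-29\right) 49 = \frac{-24 + \frac{1}{2} \left(- \frac{1}{5}\right) \left(-6\right)}{65} - -1421 = \frac{-24 + \frac{3}{5}}{65} + 1421 = \frac{1}{65} \left(- \frac{117}{5}\right) + 1421 = - \frac{9}{25} + 1421 = \frac{35516}{25}$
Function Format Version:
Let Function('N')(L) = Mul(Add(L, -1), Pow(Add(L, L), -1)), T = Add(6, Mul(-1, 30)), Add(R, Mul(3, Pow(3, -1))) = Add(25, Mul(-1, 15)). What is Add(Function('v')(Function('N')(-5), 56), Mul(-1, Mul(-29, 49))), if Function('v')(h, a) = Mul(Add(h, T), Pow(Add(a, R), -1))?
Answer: Rational(35516, 25) ≈ 1420.6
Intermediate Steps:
R = 9 (R = Add(-1, Add(25, Mul(-1, 15))) = Add(-1, Add(25, -15)) = Add(-1, 10) = 9)
T = -24 (T = Add(6, -30) = -24)
Function('N')(L) = Mul(Rational(1, 2), Pow(L, -1), Add(-1, L)) (Function('N')(L) = Mul(Add(-1, L), Pow(Mul(2, L), -1)) = Mul(Add(-1, L), Mul(Rational(1, 2), Pow(L, -1))) = Mul(Rational(1, 2), Pow(L, -1), Add(-1, L)))
Function('v')(h, a) = Mul(Pow(Add(9, a), -1), Add(-24, h)) (Function('v')(h, a) = Mul(Add(h, -24), Pow(Add(a, 9), -1)) = Mul(Add(-24, h), Pow(Add(9, a), -1)) = Mul(Pow(Add(9, a), -1), Add(-24, h)))
Add(Function('v')(Function('N')(-5), 56), Mul(-1, Mul(-29, 49))) = Add(Mul(Pow(Add(9, 56), -1), Add(-24, Mul(Rational(1, 2), Pow(-5, -1), Add(-1, -5)))), Mul(-1, Mul(-29, 49))) = Add(Mul(Pow(65, -1), Add(-24, Mul(Rational(1, 2), Rational(-1, 5), -6))), Mul(-1, -1421)) = Add(Mul(Rational(1, 65), Add(-24, Rational(3, 5))), 1421) = Add(Mul(Rational(1, 65), Rational(-117, 5)), 1421) = Add(Rational(-9, 25), 1421) = Rational(35516, 25)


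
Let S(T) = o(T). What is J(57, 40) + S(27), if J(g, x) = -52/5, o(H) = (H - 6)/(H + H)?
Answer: -901/90 ≈ -10.011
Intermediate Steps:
o(H) = (-6 + H)/(2*H) (o(H) = (-6 + H)/((2*H)) = (-6 + H)*(1/(2*H)) = (-6 + H)/(2*H))
S(T) = (-6 + T)/(2*T)
J(g, x) = -52/5 (J(g, x) = -52*⅕ = -52/5)
J(57, 40) + S(27) = -52/5 + (½)*(-6 + 27)/27 = -52/5 + (½)*(1/27)*21 = -52/5 + 7/18 = -901/90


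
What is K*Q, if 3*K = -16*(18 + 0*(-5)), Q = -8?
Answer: 768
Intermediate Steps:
K = -96 (K = (-16*(18 + 0*(-5)))/3 = (-16*(18 + 0))/3 = (-16*18)/3 = (1/3)*(-288) = -96)
K*Q = -96*(-8) = 768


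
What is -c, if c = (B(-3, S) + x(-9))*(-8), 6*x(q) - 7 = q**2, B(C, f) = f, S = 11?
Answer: 616/3 ≈ 205.33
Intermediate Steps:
x(q) = 7/6 + q**2/6
c = -616/3 (c = (11 + (7/6 + (1/6)*(-9)**2))*(-8) = (11 + (7/6 + (1/6)*81))*(-8) = (11 + (7/6 + 27/2))*(-8) = (11 + 44/3)*(-8) = (77/3)*(-8) = -616/3 ≈ -205.33)
-c = -1*(-616/3) = 616/3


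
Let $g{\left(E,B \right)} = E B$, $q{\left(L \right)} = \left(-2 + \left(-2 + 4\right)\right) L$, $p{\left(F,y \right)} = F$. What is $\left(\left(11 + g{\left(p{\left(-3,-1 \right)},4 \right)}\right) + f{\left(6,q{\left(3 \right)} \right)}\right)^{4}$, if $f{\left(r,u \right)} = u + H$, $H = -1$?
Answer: $16$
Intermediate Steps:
$q{\left(L \right)} = 0$ ($q{\left(L \right)} = \left(-2 + 2\right) L = 0 L = 0$)
$g{\left(E,B \right)} = B E$
$f{\left(r,u \right)} = -1 + u$ ($f{\left(r,u \right)} = u - 1 = -1 + u$)
$\left(\left(11 + g{\left(p{\left(-3,-1 \right)},4 \right)}\right) + f{\left(6,q{\left(3 \right)} \right)}\right)^{4} = \left(\left(11 + 4 \left(-3\right)\right) + \left(-1 + 0\right)\right)^{4} = \left(\left(11 - 12\right) - 1\right)^{4} = \left(-1 - 1\right)^{4} = \left(-2\right)^{4} = 16$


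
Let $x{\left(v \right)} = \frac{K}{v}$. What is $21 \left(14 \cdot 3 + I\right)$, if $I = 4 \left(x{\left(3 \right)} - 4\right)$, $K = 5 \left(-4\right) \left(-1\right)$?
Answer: $1106$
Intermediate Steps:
$K = 20$ ($K = \left(-20\right) \left(-1\right) = 20$)
$x{\left(v \right)} = \frac{20}{v}$
$I = \frac{32}{3}$ ($I = 4 \left(\frac{20}{3} - 4\right) = 4 \cdot \frac{8}{3} = \frac{32}{3} \approx 10.667$)
$21 \left(14 \cdot 3 + I\right) = 21 \left(14 \cdot 3 + \frac{32}{3}\right) = 21 \left(42 + \frac{32}{3}\right) = 21 \cdot \frac{158}{3} = 1106$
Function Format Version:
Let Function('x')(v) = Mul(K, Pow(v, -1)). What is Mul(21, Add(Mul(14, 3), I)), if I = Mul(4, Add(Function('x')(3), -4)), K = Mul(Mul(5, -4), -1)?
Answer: 1106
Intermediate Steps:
K = 20 (K = Mul(-20, -1) = 20)
Function('x')(v) = Mul(20, Pow(v, -1))
I = Rational(32, 3) (I = Mul(4, Add(Mul(20, Pow(3, -1)), -4)) = Mul(4, Add(Mul(20, Rational(1, 3)), -4)) = Mul(4, Add(Rational(20, 3), -4)) = Mul(4, Rational(8, 3)) = Rational(32, 3) ≈ 10.667)
Mul(21, Add(Mul(14, 3), I)) = Mul(21, Add(Mul(14, 3), Rational(32, 3))) = Mul(21, Add(42, Rational(32, 3))) = Mul(21, Rational(158, 3)) = 1106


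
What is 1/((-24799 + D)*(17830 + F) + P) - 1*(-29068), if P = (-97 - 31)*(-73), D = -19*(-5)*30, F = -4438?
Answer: 8544005609151/293931664 ≈ 29068.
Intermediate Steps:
D = 2850 (D = 95*30 = 2850)
P = 9344 (P = -128*(-73) = 9344)
1/((-24799 + D)*(17830 + F) + P) - 1*(-29068) = 1/((-24799 + 2850)*(17830 - 4438) + 9344) - 1*(-29068) = 1/(-21949*13392 + 9344) + 29068 = 1/(-293941008 + 9344) + 29068 = 1/(-293931664) + 29068 = -1/293931664 + 29068 = 8544005609151/293931664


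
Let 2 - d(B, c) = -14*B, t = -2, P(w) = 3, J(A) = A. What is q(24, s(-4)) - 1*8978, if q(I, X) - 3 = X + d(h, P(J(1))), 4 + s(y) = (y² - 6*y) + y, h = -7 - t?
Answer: -9011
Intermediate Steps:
h = -5 (h = -7 - 1*(-2) = -7 + 2 = -5)
d(B, c) = 2 + 14*B (d(B, c) = 2 - (-14)*B = 2 + 14*B)
s(y) = -4 + y² - 5*y (s(y) = -4 + ((y² - 6*y) + y) = -4 + (y² - 5*y) = -4 + y² - 5*y)
q(I, X) = -65 + X (q(I, X) = 3 + (X + (2 + 14*(-5))) = 3 + (X + (2 - 70)) = 3 + (X - 68) = 3 + (-68 + X) = -65 + X)
q(24, s(-4)) - 1*8978 = (-65 + (-4 + (-4)² - 5*(-4))) - 1*8978 = (-65 + (-4 + 16 + 20)) - 8978 = (-65 + 32) - 8978 = -33 - 8978 = -9011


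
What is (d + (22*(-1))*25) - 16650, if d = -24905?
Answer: -42105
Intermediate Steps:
(d + (22*(-1))*25) - 16650 = (-24905 + (22*(-1))*25) - 16650 = (-24905 - 22*25) - 16650 = (-24905 - 550) - 16650 = -25455 - 16650 = -42105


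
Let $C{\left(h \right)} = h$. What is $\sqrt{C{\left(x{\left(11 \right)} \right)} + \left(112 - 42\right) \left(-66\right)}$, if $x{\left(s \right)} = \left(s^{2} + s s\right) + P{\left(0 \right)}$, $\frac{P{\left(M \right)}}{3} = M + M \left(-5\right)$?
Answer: $i \sqrt{4378} \approx 66.167 i$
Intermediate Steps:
$P{\left(M \right)} = - 12 M$ ($P{\left(M \right)} = 3 \left(M + M \left(-5\right)\right) = 3 \left(M - 5 M\right) = 3 \left(- 4 M\right) = - 12 M$)
$x{\left(s \right)} = 2 s^{2}$ ($x{\left(s \right)} = \left(s^{2} + s s\right) - 0 = \left(s^{2} + s^{2}\right) + 0 = 2 s^{2} + 0 = 2 s^{2}$)
$\sqrt{C{\left(x{\left(11 \right)} \right)} + \left(112 - 42\right) \left(-66\right)} = \sqrt{2 \cdot 11^{2} + \left(112 - 42\right) \left(-66\right)} = \sqrt{2 \cdot 121 + 70 \left(-66\right)} = \sqrt{242 - 4620} = \sqrt{-4378} = i \sqrt{4378}$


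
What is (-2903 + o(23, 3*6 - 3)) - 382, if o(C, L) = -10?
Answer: -3295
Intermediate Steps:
(-2903 + o(23, 3*6 - 3)) - 382 = (-2903 - 10) - 382 = -2913 - 382 = -3295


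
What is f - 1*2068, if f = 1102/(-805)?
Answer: -1665842/805 ≈ -2069.4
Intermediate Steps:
f = -1102/805 (f = 1102*(-1/805) = -1102/805 ≈ -1.3689)
f - 1*2068 = -1102/805 - 1*2068 = -1102/805 - 2068 = -1665842/805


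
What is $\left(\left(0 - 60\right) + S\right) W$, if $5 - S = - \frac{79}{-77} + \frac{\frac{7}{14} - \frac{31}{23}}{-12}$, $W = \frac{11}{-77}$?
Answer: $\frac{794777}{99176} \approx 8.0138$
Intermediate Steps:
$W = - \frac{1}{7}$ ($W = 11 \left(- \frac{1}{77}\right) = - \frac{1}{7} \approx -0.14286$)
$S = \frac{55303}{14168}$ ($S = 5 - \left(- \frac{79}{-77} + \frac{\frac{7}{14} - \frac{31}{23}}{-12}\right) = 5 - \left(\left(-79\right) \left(- \frac{1}{77}\right) + \left(7 \cdot \frac{1}{14} - \frac{31}{23}\right) \left(- \frac{1}{12}\right)\right) = 5 - \left(\frac{79}{77} + \left(\frac{1}{2} - \frac{31}{23}\right) \left(- \frac{1}{12}\right)\right) = 5 - \left(\frac{79}{77} - - \frac{13}{184}\right) = 5 - \left(\frac{79}{77} + \frac{13}{184}\right) = 5 - \frac{15537}{14168} = \frac{55303}{14168} \approx 3.9034$)
$\left(\left(0 - 60\right) + S\right) W = \left(\left(0 - 60\right) + \frac{55303}{14168}\right) \left(- \frac{1}{7}\right) = \left(-60 + \frac{55303}{14168}\right) \left(- \frac{1}{7}\right) = \left(- \frac{794777}{14168}\right) \left(- \frac{1}{7}\right) = \frac{794777}{99176}$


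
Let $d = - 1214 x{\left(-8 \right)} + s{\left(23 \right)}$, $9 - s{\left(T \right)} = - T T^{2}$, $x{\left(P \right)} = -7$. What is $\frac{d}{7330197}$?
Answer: $\frac{20674}{7330197} \approx 0.0028204$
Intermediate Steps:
$s{\left(T \right)} = 9 + T^{3}$ ($s{\left(T \right)} = 9 - - T T^{2} = 9 - - T^{3} = 9 + T^{3}$)
$d = 20674$ ($d = \left(-1214\right) \left(-7\right) + \left(9 + 23^{3}\right) = 8498 + \left(9 + 12167\right) = 8498 + 12176 = 20674$)
$\frac{d}{7330197} = \frac{20674}{7330197}$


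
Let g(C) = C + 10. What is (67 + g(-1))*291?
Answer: 22116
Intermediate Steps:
g(C) = 10 + C
(67 + g(-1))*291 = (67 + (10 - 1))*291 = (67 + 9)*291 = 76*291 = 22116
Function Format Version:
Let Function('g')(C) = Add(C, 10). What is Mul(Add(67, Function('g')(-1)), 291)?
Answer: 22116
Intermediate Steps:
Function('g')(C) = Add(10, C)
Mul(Add(67, Function('g')(-1)), 291) = Mul(Add(67, Add(10, -1)), 291) = Mul(Add(67, 9), 291) = Mul(76, 291) = 22116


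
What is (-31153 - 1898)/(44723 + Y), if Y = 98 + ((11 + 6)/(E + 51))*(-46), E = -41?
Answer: -165255/223714 ≈ -0.73869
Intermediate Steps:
Y = 99/5 (Y = 98 + ((11 + 6)/(-41 + 51))*(-46) = 98 + (17/10)*(-46) = 98 - 391/5 = 99/5 ≈ 19.800)
(-31153 - 1898)/(44723 + Y) = (-31153 - 1898)/(44723 + 99/5) = -33051/223714/5 = -33051*5/223714 = -165255/223714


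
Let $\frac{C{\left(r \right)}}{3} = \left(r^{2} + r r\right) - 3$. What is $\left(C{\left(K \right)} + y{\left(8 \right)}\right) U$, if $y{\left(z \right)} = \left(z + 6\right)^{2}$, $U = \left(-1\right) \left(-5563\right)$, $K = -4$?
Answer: $1574329$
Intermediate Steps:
$U = 5563$
$y{\left(z \right)} = \left(6 + z\right)^{2}$
$C{\left(r \right)} = -9 + 6 r^{2}$ ($C{\left(r \right)} = 3 \left(\left(r^{2} + r r\right) - 3\right) = 3 \left(\left(r^{2} + r^{2}\right) - 3\right) = 3 \left(2 r^{2} - 3\right) = 3 \left(-3 + 2 r^{2}\right) = -9 + 6 r^{2}$)
$\left(C{\left(K \right)} + y{\left(8 \right)}\right) U = \left(\left(-9 + 6 \left(-4\right)^{2}\right) + \left(6 + 8\right)^{2}\right) 5563 = \left(\left(-9 + 6 \cdot 16\right) + 14^{2}\right) 5563 = \left(\left(-9 + 96\right) + 196\right) 5563 = \left(87 + 196\right) 5563 = 283 \cdot 5563 = 1574329$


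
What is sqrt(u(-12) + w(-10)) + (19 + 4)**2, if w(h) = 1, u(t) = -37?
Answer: 529 + 6*I ≈ 529.0 + 6.0*I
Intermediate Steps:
sqrt(u(-12) + w(-10)) + (19 + 4)**2 = sqrt(-37 + 1) + (19 + 4)**2 = sqrt(-36) + 23**2 = 6*I + 529 = 529 + 6*I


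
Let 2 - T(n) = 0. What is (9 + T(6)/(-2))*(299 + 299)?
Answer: 4784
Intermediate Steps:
T(n) = 2 (T(n) = 2 - 1*0 = 2 + 0 = 2)
(9 + T(6)/(-2))*(299 + 299) = (9 + 2/(-2))*(299 + 299) = (9 - 1/2*2)*598 = (9 - 1)*598 = 8*598 = 4784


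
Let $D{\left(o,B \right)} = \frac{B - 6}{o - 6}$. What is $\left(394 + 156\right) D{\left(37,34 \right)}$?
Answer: $\frac{15400}{31} \approx 496.77$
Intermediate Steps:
$D{\left(o,B \right)} = \frac{-6 + B}{-6 + o}$
$\left(394 + 156\right) D{\left(37,34 \right)} = \left(394 + 156\right) \frac{-6 + 34}{-6 + 37} = 550 \cdot \frac{1}{31} \cdot 28 = 550 \cdot \frac{28}{31} = \frac{15400}{31}$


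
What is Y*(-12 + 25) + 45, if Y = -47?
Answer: -566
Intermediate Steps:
Y*(-12 + 25) + 45 = -47*(-12 + 25) + 45 = -47*13 + 45 = -611 + 45 = -566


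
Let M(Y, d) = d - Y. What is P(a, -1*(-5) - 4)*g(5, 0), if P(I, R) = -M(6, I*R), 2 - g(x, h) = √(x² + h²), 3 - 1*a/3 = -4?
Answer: 45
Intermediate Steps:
a = 21 (a = 9 - 3*(-4) = 9 + 12 = 21)
g(x, h) = 2 - √(h² + x²) (g(x, h) = 2 - √(x² + h²) = 2 - √(h² + x²))
P(I, R) = 6 - I*R (P(I, R) = -(I*R - 1*6) = -(I*R - 6) = -(-6 + I*R) = 6 - I*R)
P(a, -1*(-5) - 4)*g(5, 0) = (6 - 1*21*(-1*(-5) - 4))*(2 - √(0² + 5²)) = (6 - 1*21*(5 - 4))*(2 - √(0 + 25)) = (6 - 1*21*1)*(2 - √25) = (6 - 21)*(2 - 1*5) = -15*(2 - 5) = -15*(-3) = 45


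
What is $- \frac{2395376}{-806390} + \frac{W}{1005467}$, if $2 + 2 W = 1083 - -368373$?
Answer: $\frac{1278716763061}{405399267065} \approx 3.1542$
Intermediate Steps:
$W = 184727$ ($W = -1 + \frac{1083 - -368373}{2} = -1 + \frac{1083 + 368373}{2} = -1 + \frac{1}{2} \cdot 369456 = -1 + 184728 = 184727$)
$- \frac{2395376}{-806390} + \frac{W}{1005467} = - \frac{2395376}{-806390} + \frac{184727}{1005467} = \left(-2395376\right) \left(- \frac{1}{806390}\right) + 184727 \cdot \frac{1}{1005467} = \frac{1197688}{403195} + \frac{184727}{1005467} = \frac{1278716763061}{405399267065}$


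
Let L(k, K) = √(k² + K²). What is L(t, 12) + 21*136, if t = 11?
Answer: 2856 + √265 ≈ 2872.3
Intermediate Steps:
L(k, K) = √(K² + k²)
L(t, 12) + 21*136 = √(12² + 11²) + 21*136 = √(144 + 121) + 2856 = √265 + 2856 = 2856 + √265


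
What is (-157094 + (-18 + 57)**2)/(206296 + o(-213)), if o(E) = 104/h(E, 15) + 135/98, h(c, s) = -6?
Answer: -4158042/5513303 ≈ -0.75418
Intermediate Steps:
o(E) = -4691/294 (o(E) = 104/(-6) + 135/98 = 104*(-1/6) + 135*(1/98) = -52/3 + 135/98 = -4691/294)
(-157094 + (-18 + 57)**2)/(206296 + o(-213)) = (-157094 + (-18 + 57)**2)/(206296 - 4691/294) = (-157094 + 39**2)/(60646333/294) = (-157094 + 1521)*(294/60646333) = -155573*294/60646333 = -4158042/5513303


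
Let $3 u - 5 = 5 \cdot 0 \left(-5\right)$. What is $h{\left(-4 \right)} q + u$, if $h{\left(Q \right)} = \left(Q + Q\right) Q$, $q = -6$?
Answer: $- \frac{571}{3} \approx -190.33$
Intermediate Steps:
$h{\left(Q \right)} = 2 Q^{2}$ ($h{\left(Q \right)} = 2 Q Q = 2 Q^{2}$)
$u = \frac{5}{3}$ ($u = \frac{5}{3} + \frac{5 \cdot 0 \left(-5\right)}{3} = \frac{5}{3} + \frac{0 \left(-5\right)}{3} = \frac{5}{3} + \frac{1}{3} \cdot 0 = \frac{5}{3} + 0 = \frac{5}{3} \approx 1.6667$)
$h{\left(-4 \right)} q + u = 2 \left(-4\right)^{2} \left(-6\right) + \frac{5}{3} = 2 \cdot 16 \left(-6\right) + \frac{5}{3} = 32 \left(-6\right) + \frac{5}{3} = -192 + \frac{5}{3} = - \frac{571}{3}$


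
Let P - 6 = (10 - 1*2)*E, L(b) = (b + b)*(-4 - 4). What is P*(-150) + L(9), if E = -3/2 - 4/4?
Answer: 1956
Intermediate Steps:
E = -5/2 (E = -3*1/2 - 4*1/4 = -3/2 - 1 = -5/2 ≈ -2.5000)
L(b) = -16*b (L(b) = (2*b)*(-8) = -16*b)
P = -14 (P = 6 + (10 - 1*2)*(-5/2) = 6 + (10 - 2)*(-5/2) = 6 + 8*(-5/2) = 6 - 20 = -14)
P*(-150) + L(9) = -14*(-150) - 16*9 = 2100 - 144 = 1956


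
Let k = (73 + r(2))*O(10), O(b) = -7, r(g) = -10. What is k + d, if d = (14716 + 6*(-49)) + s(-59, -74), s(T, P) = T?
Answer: 13922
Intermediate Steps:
k = -441 (k = (73 - 10)*(-7) = 63*(-7) = -441)
d = 14363 (d = (14716 + 6*(-49)) - 59 = (14716 - 294) - 59 = 14422 - 59 = 14363)
k + d = -441 + 14363 = 13922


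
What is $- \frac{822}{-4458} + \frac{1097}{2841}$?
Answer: $\frac{1204288}{2110863} \approx 0.57052$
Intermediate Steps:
$- \frac{822}{-4458} + \frac{1097}{2841} = \left(-822\right) \left(- \frac{1}{4458}\right) + 1097 \cdot \frac{1}{2841} = \frac{137}{743} + \frac{1097}{2841} = \frac{1204288}{2110863}$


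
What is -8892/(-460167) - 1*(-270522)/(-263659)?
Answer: -40713613782/40442390351 ≈ -1.0067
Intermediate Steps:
-8892/(-460167) - 1*(-270522)/(-263659) = -8892*(-1/460167) + 270522*(-1/263659) = 2964/153389 - 270522/263659 = -40713613782/40442390351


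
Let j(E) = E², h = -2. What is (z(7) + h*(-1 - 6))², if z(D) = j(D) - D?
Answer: 3136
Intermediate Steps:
z(D) = D² - D
(z(7) + h*(-1 - 6))² = (7*(-1 + 7) - 2*(-1 - 6))² = (7*6 - 2*(-7))² = (42 + 14)² = 56² = 3136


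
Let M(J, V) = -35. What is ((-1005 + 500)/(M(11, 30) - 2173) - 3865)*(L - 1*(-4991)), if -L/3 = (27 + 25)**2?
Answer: 26632788215/2208 ≈ 1.2062e+7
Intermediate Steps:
L = -8112 (L = -3*(27 + 25)**2 = -3*52**2 = -3*2704 = -8112)
((-1005 + 500)/(M(11, 30) - 2173) - 3865)*(L - 1*(-4991)) = ((-1005 + 500)/(-35 - 2173) - 3865)*(-8112 - 1*(-4991)) = (-505/(-2208) - 3865)*(-8112 + 4991) = (-505*(-1/2208) - 3865)*(-3121) = (505/2208 - 3865)*(-3121) = -8533415/2208*(-3121) = 26632788215/2208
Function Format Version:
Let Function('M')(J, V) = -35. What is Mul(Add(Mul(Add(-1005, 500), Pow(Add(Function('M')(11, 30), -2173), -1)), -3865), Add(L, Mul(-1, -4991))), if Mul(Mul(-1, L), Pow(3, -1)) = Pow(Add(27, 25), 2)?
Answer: Rational(26632788215, 2208) ≈ 1.2062e+7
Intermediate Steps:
L = -8112 (L = Mul(-3, Pow(Add(27, 25), 2)) = Mul(-3, Pow(52, 2)) = Mul(-3, 2704) = -8112)
Mul(Add(Mul(Add(-1005, 500), Pow(Add(Function('M')(11, 30), -2173), -1)), -3865), Add(L, Mul(-1, -4991))) = Mul(Add(Mul(Add(-1005, 500), Pow(Add(-35, -2173), -1)), -3865), Add(-8112, Mul(-1, -4991))) = Mul(Add(Mul(-505, Pow(-2208, -1)), -3865), Add(-8112, 4991)) = Mul(Add(Mul(-505, Rational(-1, 2208)), -3865), -3121) = Mul(Add(Rational(505, 2208), -3865), -3121) = Mul(Rational(-8533415, 2208), -3121) = Rational(26632788215, 2208)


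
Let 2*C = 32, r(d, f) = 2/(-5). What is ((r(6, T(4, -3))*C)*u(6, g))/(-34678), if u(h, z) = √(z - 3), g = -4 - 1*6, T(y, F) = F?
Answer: 16*I*√13/86695 ≈ 0.00066542*I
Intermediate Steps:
g = -10 (g = -4 - 6 = -10)
r(d, f) = -⅖ (r(d, f) = 2*(-⅕) = -⅖)
C = 16 (C = (½)*32 = 16)
u(h, z) = √(-3 + z)
((r(6, T(4, -3))*C)*u(6, g))/(-34678) = ((-⅖*16)*√(-3 - 10))/(-34678) = -32*I*√13/5*(-1/34678) = 16*I*√13/86695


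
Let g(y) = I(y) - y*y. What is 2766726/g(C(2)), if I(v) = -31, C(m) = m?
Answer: -2766726/35 ≈ -79049.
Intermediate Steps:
g(y) = -31 - y² (g(y) = -31 - y*y = -31 - y²)
2766726/g(C(2)) = 2766726/(-31 - 1*2²) = 2766726/(-31 - 1*4) = 2766726/(-31 - 4) = 2766726/(-35) = 2766726*(-1/35) = -2766726/35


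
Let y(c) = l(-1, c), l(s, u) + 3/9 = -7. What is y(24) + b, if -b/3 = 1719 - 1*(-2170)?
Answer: -35023/3 ≈ -11674.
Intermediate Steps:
l(s, u) = -22/3 (l(s, u) = -⅓ - 7 = -22/3)
y(c) = -22/3
b = -11667 (b = -3*(1719 - 1*(-2170)) = -3*(1719 + 2170) = -3*3889 = -11667)
y(24) + b = -22/3 - 11667 = -35023/3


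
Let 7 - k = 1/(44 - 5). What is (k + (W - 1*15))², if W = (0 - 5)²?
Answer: 438244/1521 ≈ 288.13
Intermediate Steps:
W = 25 (W = (-5)² = 25)
k = 272/39 (k = 7 - 1/(44 - 5) = 7 - 1/39 = 272/39 ≈ 6.9744)
(k + (W - 1*15))² = (272/39 + (25 - 1*15))² = (272/39 + (25 - 15))² = (272/39 + 10)² = (662/39)² = 438244/1521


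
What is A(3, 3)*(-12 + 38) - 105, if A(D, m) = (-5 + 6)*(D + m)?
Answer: 51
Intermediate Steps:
A(D, m) = D + m (A(D, m) = 1*(D + m) = D + m)
A(3, 3)*(-12 + 38) - 105 = (3 + 3)*(-12 + 38) - 105 = 6*26 - 105 = 156 - 105 = 51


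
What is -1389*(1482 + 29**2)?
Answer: -3226647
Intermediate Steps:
-1389*(1482 + 29**2) = -1389*(1482 + 841) = -1389*2323 = -3226647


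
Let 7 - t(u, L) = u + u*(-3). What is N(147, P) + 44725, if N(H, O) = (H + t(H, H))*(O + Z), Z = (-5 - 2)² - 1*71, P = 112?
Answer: 85045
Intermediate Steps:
t(u, L) = 7 + 2*u (t(u, L) = 7 - (u + u*(-3)) = 7 - (u - 3*u) = 7 - (-2)*u = 7 + 2*u)
Z = -22 (Z = (-7)² - 71 = 49 - 71 = -22)
N(H, O) = (-22 + O)*(7 + 3*H) (N(H, O) = (H + (7 + 2*H))*(O - 22) = (7 + 3*H)*(-22 + O) = (-22 + O)*(7 + 3*H))
N(147, P) + 44725 = (-154 - 66*147 + 7*112 + 3*147*112) + 44725 = (-154 - 9702 + 784 + 49392) + 44725 = 40320 + 44725 = 85045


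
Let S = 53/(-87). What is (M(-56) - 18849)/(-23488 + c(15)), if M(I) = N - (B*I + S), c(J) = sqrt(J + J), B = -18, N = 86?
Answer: 20199961856/23998345959 + 860012*sqrt(30)/23998345959 ≈ 0.84192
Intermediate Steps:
c(J) = sqrt(2)*sqrt(J) (c(J) = sqrt(2*J) = sqrt(2)*sqrt(J))
S = -53/87 (S = 53*(-1/87) = -53/87 ≈ -0.60920)
M(I) = 7535/87 + 18*I (M(I) = 86 - (-18*I - 53/87) = 86 - (-53/87 - 18*I) = 86 + (53/87 + 18*I) = 7535/87 + 18*I)
(M(-56) - 18849)/(-23488 + c(15)) = ((7535/87 + 18*(-56)) - 18849)/(-23488 + sqrt(2)*sqrt(15)) = ((7535/87 - 1008) - 18849)/(-23488 + sqrt(30)) = (-80161/87 - 18849)/(-23488 + sqrt(30)) = -1720024/(87*(-23488 + sqrt(30)))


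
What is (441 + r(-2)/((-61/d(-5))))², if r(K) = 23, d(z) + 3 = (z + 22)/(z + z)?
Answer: 72949148281/372100 ≈ 1.9605e+5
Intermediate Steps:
d(z) = -3 + (22 + z)/(2*z) (d(z) = -3 + (z + 22)/(z + z) = -3 + (22 + z)/((2*z)) = -3 + (22 + z)*(1/(2*z)) = -3 + (22 + z)/(2*z))
(441 + r(-2)/((-61/d(-5))))² = (441 + 23/((-61/(-5/2 + 11/(-5)))))² = (441 + 23/((-61/(-5/2 + 11*(-⅕)))))² = (441 + 23/((-61/(-5/2 - 11/5))))² = (441 + 23/((-61/(-47/10))))² = (441 + 23/((-61*(-10/47))))² = (441 + 23/(610/47))² = (441 + 23*(47/610))² = (441 + 1081/610)² = (270091/610)² = 72949148281/372100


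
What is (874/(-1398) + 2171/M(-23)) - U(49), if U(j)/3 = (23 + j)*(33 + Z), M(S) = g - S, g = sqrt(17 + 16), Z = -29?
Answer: -264865841/346704 - 2171*sqrt(33)/496 ≈ -789.10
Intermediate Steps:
g = sqrt(33) ≈ 5.7446
M(S) = sqrt(33) - S
U(j) = 276 + 12*j (U(j) = 3*((23 + j)*(33 - 29)) = 3*((23 + j)*4) = 3*(92 + 4*j) = 276 + 12*j)
(874/(-1398) + 2171/M(-23)) - U(49) = (874/(-1398) + 2171/(sqrt(33) - 1*(-23))) - (276 + 12*49) = (874*(-1/1398) + 2171/(sqrt(33) + 23)) - (276 + 588) = (-437/699 + 2171/(23 + sqrt(33))) - 1*864 = (-437/699 + 2171/(23 + sqrt(33))) - 864 = -604373/699 + 2171/(23 + sqrt(33))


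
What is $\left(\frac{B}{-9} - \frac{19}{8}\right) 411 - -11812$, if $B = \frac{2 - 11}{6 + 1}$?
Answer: $\frac{610097}{56} \approx 10895.0$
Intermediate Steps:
$B = - \frac{9}{7} \approx -1.2857$
$\left(\frac{B}{-9} - \frac{19}{8}\right) 411 - -11812 = \left(- \frac{9}{7 \left(-9\right)} - \frac{19}{8}\right) 411 - -11812 = \left(\left(- \frac{9}{7}\right) \left(- \frac{1}{9}\right) - \frac{19}{8}\right) 411 + 11812 = \left(\frac{1}{7} - \frac{19}{8}\right) 411 + 11812 = \left(- \frac{125}{56}\right) 411 + 11812 = - \frac{51375}{56} + 11812 = \frac{610097}{56}$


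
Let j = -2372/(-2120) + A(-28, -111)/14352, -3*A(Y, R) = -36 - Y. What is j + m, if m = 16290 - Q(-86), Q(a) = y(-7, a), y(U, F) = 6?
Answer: 11613162674/713115 ≈ 16285.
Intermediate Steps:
Q(a) = 6
A(Y, R) = 12 + Y/3 (A(Y, R) = -(-36 - Y)/3 = 12 + Y/3)
j = 798014/713115 (j = -2372/(-2120) + (12 + (⅓)*(-28))/14352 = -2372*(-1/2120) + (12 - 28/3)*(1/14352) = 593/530 + (8/3)*(1/14352) = 593/530 + 1/5382 = 798014/713115 ≈ 1.1191)
m = 16284 (m = 16290 - 1*6 = 16290 - 6 = 16284)
j + m = 798014/713115 + 16284 = 11613162674/713115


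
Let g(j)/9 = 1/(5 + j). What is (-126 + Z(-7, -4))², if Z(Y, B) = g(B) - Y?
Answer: 12100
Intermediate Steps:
g(j) = 9/(5 + j)
Z(Y, B) = -Y + 9/(5 + B) (Z(Y, B) = 9/(5 + B) - Y = -Y + 9/(5 + B))
(-126 + Z(-7, -4))² = (-126 + (9 - 1*(-7)*(5 - 4))/(5 - 4))² = (-126 + (9 - 1*(-7)*1)/1)² = (-126 + 1*(9 + 7))² = (-126 + 1*16)² = (-126 + 16)² = (-110)² = 12100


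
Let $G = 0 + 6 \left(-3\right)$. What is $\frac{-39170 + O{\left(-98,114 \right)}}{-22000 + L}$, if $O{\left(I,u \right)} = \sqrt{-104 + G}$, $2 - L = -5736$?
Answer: $\frac{19585}{8131} - \frac{i \sqrt{122}}{16262} \approx 2.4087 - 0.00067921 i$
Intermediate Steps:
$L = 5738$ ($L = 2 - -5736 = 2 + 5736 = 5738$)
$G = -18$ ($G = 0 - 18 = -18$)
$O{\left(I,u \right)} = i \sqrt{122}$ ($O{\left(I,u \right)} = \sqrt{-104 - 18} = \sqrt{-122} = i \sqrt{122}$)
$\frac{-39170 + O{\left(-98,114 \right)}}{-22000 + L} = \frac{-39170 + i \sqrt{122}}{-22000 + 5738} = \frac{-39170 + i \sqrt{122}}{-16262} = \left(-39170 + i \sqrt{122}\right) \left(- \frac{1}{16262}\right) = \frac{19585}{8131} - \frac{i \sqrt{122}}{16262}$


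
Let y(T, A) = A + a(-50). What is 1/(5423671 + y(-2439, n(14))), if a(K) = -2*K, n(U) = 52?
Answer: 1/5423823 ≈ 1.8437e-7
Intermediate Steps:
y(T, A) = 100 + A (y(T, A) = A - 2*(-50) = A + 100 = 100 + A)
1/(5423671 + y(-2439, n(14))) = 1/(5423671 + (100 + 52)) = 1/(5423671 + 152) = 1/5423823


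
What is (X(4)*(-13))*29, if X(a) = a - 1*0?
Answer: -1508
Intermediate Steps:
X(a) = a (X(a) = a + 0 = a)
(X(4)*(-13))*29 = (4*(-13))*29 = -52*29 = -1508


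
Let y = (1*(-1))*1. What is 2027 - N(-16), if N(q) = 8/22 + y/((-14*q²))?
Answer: 79898101/39424 ≈ 2026.6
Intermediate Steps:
y = -1 (y = -1*1 = -1)
N(q) = 4/11 + 1/(14*q²) (N(q) = 8/22 - 1/((-14*q²)) = 8*(1/22) - (-1)/(14*q²) = 4/11 + 1/(14*q²))
2027 - N(-16) = 2027 - (4/11 + (1/14)/(-16)²) = 2027 - (4/11 + (1/14)*(1/256)) = 2027 - (4/11 + 1/3584) = 2027 - 1*14347/39424 = 2027 - 14347/39424 = 79898101/39424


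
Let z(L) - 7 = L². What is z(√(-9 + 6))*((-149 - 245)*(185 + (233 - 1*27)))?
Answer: -616216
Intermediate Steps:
z(L) = 7 + L²
z(√(-9 + 6))*((-149 - 245)*(185 + (233 - 1*27))) = (7 + (√(-9 + 6))²)*((-149 - 245)*(185 + (233 - 1*27))) = (7 + (√(-3))²)*(-394*(185 + (233 - 27))) = (7 + (I*√3)²)*(-394*(185 + 206)) = (7 - 3)*(-394*391) = 4*(-154054) = -616216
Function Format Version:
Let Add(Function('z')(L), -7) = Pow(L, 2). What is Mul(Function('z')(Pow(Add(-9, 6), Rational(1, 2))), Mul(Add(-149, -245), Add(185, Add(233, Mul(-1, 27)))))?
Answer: -616216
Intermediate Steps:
Function('z')(L) = Add(7, Pow(L, 2))
Mul(Function('z')(Pow(Add(-9, 6), Rational(1, 2))), Mul(Add(-149, -245), Add(185, Add(233, Mul(-1, 27))))) = Mul(Add(7, Pow(Pow(Add(-9, 6), Rational(1, 2)), 2)), Mul(Add(-149, -245), Add(185, Add(233, Mul(-1, 27))))) = Mul(Add(7, Pow(Pow(-3, Rational(1, 2)), 2)), Mul(-394, Add(185, Add(233, -27)))) = Mul(Add(7, Pow(Mul(I, Pow(3, Rational(1, 2))), 2)), Mul(-394, Add(185, 206))) = Mul(Add(7, -3), Mul(-394, 391)) = Mul(4, -154054) = -616216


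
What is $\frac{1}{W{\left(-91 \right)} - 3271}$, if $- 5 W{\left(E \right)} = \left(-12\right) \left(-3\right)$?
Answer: $- \frac{5}{16391} \approx -0.00030505$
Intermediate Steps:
$W{\left(E \right)} = - \frac{36}{5}$ ($W{\left(E \right)} = - \frac{\left(-12\right) \left(-3\right)}{5} = \left(- \frac{1}{5}\right) 36 = - \frac{36}{5}$)
$\frac{1}{W{\left(-91 \right)} - 3271} = \frac{1}{- \frac{36}{5} - 3271} = \frac{1}{- \frac{16391}{5}} = - \frac{5}{16391}$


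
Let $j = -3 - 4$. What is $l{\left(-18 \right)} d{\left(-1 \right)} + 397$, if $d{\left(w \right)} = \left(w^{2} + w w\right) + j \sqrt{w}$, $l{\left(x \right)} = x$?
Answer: $361 + 126 i \approx 361.0 + 126.0 i$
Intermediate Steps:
$j = -7$
$d{\left(w \right)} = - 7 \sqrt{w} + 2 w^{2}$ ($d{\left(w \right)} = \left(w^{2} + w w\right) - 7 \sqrt{w} = \left(w^{2} + w^{2}\right) - 7 \sqrt{w} = 2 w^{2} - 7 \sqrt{w} = - 7 \sqrt{w} + 2 w^{2}$)
$l{\left(-18 \right)} d{\left(-1 \right)} + 397 = - 18 \left(- 7 \sqrt{-1} + 2 \left(-1\right)^{2}\right) + 397 = - 18 \left(- 7 i + 2 \cdot 1\right) + 397 = - 18 \left(- 7 i + 2\right) + 397 = - 18 \left(2 - 7 i\right) + 397 = \left(-36 + 126 i\right) + 397 = 361 + 126 i$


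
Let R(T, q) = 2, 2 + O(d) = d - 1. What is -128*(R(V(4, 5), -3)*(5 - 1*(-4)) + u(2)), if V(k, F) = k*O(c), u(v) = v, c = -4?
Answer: -2560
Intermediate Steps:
O(d) = -3 + d (O(d) = -2 + (d - 1) = -2 + (-1 + d) = -3 + d)
V(k, F) = -7*k (V(k, F) = k*(-3 - 4) = k*(-7) = -7*k)
-128*(R(V(4, 5), -3)*(5 - 1*(-4)) + u(2)) = -128*(2*(5 - 1*(-4)) + 2) = -128*(2*(5 + 4) + 2) = -128*(2*9 + 2) = -128*(18 + 2) = -128*20 = -2560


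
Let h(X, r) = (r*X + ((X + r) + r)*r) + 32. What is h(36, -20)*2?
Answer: -1216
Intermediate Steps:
h(X, r) = 32 + X*r + r*(X + 2*r) (h(X, r) = (X*r + (X + 2*r)*r) + 32 = (X*r + r*(X + 2*r)) + 32 = 32 + X*r + r*(X + 2*r))
h(36, -20)*2 = (32 + 2*(-20)² + 2*36*(-20))*2 = (32 + 2*400 - 1440)*2 = (32 + 800 - 1440)*2 = -608*2 = -1216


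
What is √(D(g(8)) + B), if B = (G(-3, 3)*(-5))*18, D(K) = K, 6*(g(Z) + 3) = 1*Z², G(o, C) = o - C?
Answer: √4929/3 ≈ 23.402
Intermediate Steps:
g(Z) = -3 + Z²/6 (g(Z) = -3 + (1*Z²)/6 = -3 + Z²/6)
B = 540 (B = ((-3 - 1*3)*(-5))*18 = ((-3 - 3)*(-5))*18 = -6*(-5)*18 = 30*18 = 540)
√(D(g(8)) + B) = √((-3 + (⅙)*8²) + 540) = √((-3 + (⅙)*64) + 540) = √((-3 + 32/3) + 540) = √(23/3 + 540) = √(1643/3) = √4929/3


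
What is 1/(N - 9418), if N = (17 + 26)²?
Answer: -1/7569 ≈ -0.00013212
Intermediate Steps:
N = 1849 (N = 43² = 1849)
1/(N - 9418) = 1/(1849 - 9418) = 1/(-7569) = -1/7569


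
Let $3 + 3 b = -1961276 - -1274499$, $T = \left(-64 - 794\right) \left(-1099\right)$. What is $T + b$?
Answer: $\frac{2142046}{3} \approx 7.1402 \cdot 10^{5}$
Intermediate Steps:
$T = 942942$ ($T = \left(-858\right) \left(-1099\right) = 942942$)
$b = - \frac{686780}{3}$ ($b = -1 + \frac{-1961276 - -1274499}{3} = -1 + \frac{-1961276 + 1274499}{3} = -1 + \frac{1}{3} \left(-686777\right) = -1 - \frac{686777}{3} = - \frac{686780}{3} \approx -2.2893 \cdot 10^{5}$)
$T + b = 942942 - \frac{686780}{3} = \frac{2142046}{3}$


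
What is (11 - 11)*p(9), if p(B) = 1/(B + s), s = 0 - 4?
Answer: 0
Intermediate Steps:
s = -4
p(B) = 1/(-4 + B) (p(B) = 1/(B - 4) = 1/(-4 + B))
(11 - 11)*p(9) = (11 - 11)/(-4 + 9) = 0/5 = 0*(1/5) = 0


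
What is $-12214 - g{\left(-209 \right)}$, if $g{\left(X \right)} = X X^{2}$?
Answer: $9117115$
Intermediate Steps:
$g{\left(X \right)} = X^{3}$
$-12214 - g{\left(-209 \right)} = -12214 - \left(-209\right)^{3} = -12214 - -9129329 = -12214 + 9129329 = 9117115$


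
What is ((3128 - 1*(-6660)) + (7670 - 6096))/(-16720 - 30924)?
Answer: -5681/23822 ≈ -0.23848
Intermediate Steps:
((3128 - 1*(-6660)) + (7670 - 6096))/(-16720 - 30924) = ((3128 + 6660) + 1574)/(-47644) = (9788 + 1574)*(-1/47644) = 11362*(-1/47644) = -5681/23822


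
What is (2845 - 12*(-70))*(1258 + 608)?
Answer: 6876210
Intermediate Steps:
(2845 - 12*(-70))*(1258 + 608) = (2845 + 840)*1866 = 3685*1866 = 6876210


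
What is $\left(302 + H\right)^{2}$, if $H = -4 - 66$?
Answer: $53824$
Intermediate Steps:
$H = -70$ ($H = -4 - 66 = -70$)
$\left(302 + H\right)^{2} = \left(302 - 70\right)^{2} = 232^{2} = 53824$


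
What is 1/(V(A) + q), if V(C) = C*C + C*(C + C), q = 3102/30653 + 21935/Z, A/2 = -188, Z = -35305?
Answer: 216440833/91798505047135 ≈ 2.3578e-6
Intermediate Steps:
A = -376 (A = 2*(-188) = -376)
q = -112571489/216440833 (q = 3102/30653 + 21935/(-35305) = 3102*(1/30653) + 21935*(-1/35305) = 3102/30653 - 4387/7061 = -112571489/216440833 ≈ -0.52010)
V(C) = 3*C**2 (V(C) = C**2 + C*(2*C) = C**2 + 2*C**2 = 3*C**2)
1/(V(A) + q) = 1/(3*(-376)**2 - 112571489/216440833) = 1/(3*141376 - 112571489/216440833) = 1/(424128 - 112571489/216440833) = 1/(91798505047135/216440833) = 216440833/91798505047135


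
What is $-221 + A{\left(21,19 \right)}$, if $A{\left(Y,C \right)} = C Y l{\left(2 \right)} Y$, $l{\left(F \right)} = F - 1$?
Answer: $8158$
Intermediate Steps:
$l{\left(F \right)} = -1 + F$ ($l{\left(F \right)} = F - 1 = -1 + F$)
$A{\left(Y,C \right)} = C Y^{2}$ ($A{\left(Y,C \right)} = C Y \left(-1 + 2\right) Y = C Y 1 Y = C Y Y = C Y^{2}$)
$-221 + A{\left(21,19 \right)} = -221 + 19 \cdot 21^{2} = -221 + 19 \cdot 441 = -221 + 8379 = 8158$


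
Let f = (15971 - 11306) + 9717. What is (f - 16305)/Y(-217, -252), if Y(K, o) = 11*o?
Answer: 641/924 ≈ 0.69372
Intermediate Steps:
f = 14382 (f = 4665 + 9717 = 14382)
(f - 16305)/Y(-217, -252) = (14382 - 16305)/((11*(-252))) = -1923/(-2772) = -1923*(-1/2772) = 641/924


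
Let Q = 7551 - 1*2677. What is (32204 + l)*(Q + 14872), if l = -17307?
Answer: 294156162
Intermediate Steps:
Q = 4874 (Q = 7551 - 2677 = 4874)
(32204 + l)*(Q + 14872) = (32204 - 17307)*(4874 + 14872) = 14897*19746 = 294156162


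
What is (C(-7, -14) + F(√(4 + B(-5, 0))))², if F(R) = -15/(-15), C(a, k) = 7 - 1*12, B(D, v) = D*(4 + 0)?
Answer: 16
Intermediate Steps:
B(D, v) = 4*D (B(D, v) = D*4 = 4*D)
C(a, k) = -5 (C(a, k) = 7 - 12 = -5)
F(R) = 1 (F(R) = -15*(-1/15) = 1)
(C(-7, -14) + F(√(4 + B(-5, 0))))² = (-5 + 1)² = (-4)² = 16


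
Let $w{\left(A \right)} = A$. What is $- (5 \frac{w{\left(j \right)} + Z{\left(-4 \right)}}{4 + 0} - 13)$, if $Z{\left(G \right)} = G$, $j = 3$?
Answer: $\frac{57}{4} \approx 14.25$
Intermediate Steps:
$- (5 \frac{w{\left(j \right)} + Z{\left(-4 \right)}}{4 + 0} - 13) = - (5 \frac{3 - 4}{4 + 0} - 13) = - (5 \left(- \frac{1}{4}\right) - 13) = - (- \frac{5}{4} - 13) = \left(-1\right) \left(- \frac{57}{4}\right) = \frac{57}{4}$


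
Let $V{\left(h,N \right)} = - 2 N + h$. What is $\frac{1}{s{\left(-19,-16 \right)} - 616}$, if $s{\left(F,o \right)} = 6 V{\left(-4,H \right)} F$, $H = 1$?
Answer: $\frac{1}{68} \approx 0.014706$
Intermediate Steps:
$V{\left(h,N \right)} = h - 2 N$
$s{\left(F,o \right)} = - 36 F$ ($s{\left(F,o \right)} = 6 \left(-4 - 2\right) F = 6 \left(-6\right) F = - 36 F$)
$\frac{1}{s{\left(-19,-16 \right)} - 616} = \frac{1}{\left(-36\right) \left(-19\right) - 616} = \frac{1}{684 - 616} = \frac{1}{68}$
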